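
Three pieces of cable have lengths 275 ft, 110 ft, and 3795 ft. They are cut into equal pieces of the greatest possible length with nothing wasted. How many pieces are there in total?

76

Piece length = gcd(275, 110, 3795).
275 = 5^2 × 11
110 = 2 × 5 × 11
3795 = 3 × 5 × 11 × 23
gcd(275, 110, 3795) = 5 × 11 = 55.
Total pieces = 275/55 + 110/55 + 3795/55 = 5 + 2 + 69 = 76.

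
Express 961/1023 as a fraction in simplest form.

961 = 31^2
1023 = 3 × 11 × 31
gcd(961, 1023) = 31.
Divide numerator and denominator by 31: 961/1023 = 31/33.

31/33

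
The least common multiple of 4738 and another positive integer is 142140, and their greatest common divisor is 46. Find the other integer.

1380

gcd × lcm = product of the two integers, so the other integer is (46 × 142140) / 4738 = 1380.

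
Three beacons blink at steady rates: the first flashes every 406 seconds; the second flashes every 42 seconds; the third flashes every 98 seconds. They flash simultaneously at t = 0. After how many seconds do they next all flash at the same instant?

8526 seconds

The first simultaneous occurrence is after LCM of the individual periods.
406 = 2 × 7 × 29
42 = 2 × 3 × 7
98 = 2 × 7^2
LCM(406, 42, 98) = 2 × 3 × 7^2 × 29 = 8526.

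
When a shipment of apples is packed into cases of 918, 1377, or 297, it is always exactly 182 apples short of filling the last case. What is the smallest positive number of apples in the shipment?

Being 182 short of a full case of size k means N ≡ −182 (mod k), i.e. N + 182 is a multiple of each size.
918 = 2 × 3^3 × 17
1377 = 3^4 × 17
297 = 3^3 × 11
LCM(918, 1377, 297) = 2 × 3^4 × 11 × 17 = 30294.
Smallest positive N is 30294 − 182 = 30112.

30112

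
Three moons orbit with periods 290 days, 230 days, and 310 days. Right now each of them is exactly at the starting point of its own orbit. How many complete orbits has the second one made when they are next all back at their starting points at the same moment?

899 orbits

The first common completion time is the LCM of the periods.
290 = 2 × 5 × 29
230 = 2 × 5 × 23
310 = 2 × 5 × 31
LCM(290, 230, 310) = 2 × 5 × 23 × 29 × 31 = 206770.
Orbits for period 230: 206770 / 230 = 899.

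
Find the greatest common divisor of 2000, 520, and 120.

40

2000 = 2^4 × 5^3
520 = 2^3 × 5 × 13
120 = 2^3 × 3 × 5
gcd(2000, 520, 120) = 2^3 × 5 = 40.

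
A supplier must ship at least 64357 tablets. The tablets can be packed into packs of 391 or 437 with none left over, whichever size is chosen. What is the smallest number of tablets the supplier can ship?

66861

The number of tablets must be a common multiple of 391 and 437, so a multiple of their LCM.
391 = 17 × 23
437 = 19 × 23
LCM(391, 437) = 17 × 19 × 23 = 7429.
Smallest multiple of 7429 that is ≥ 64357: ⌈64357/7429⌉ × 7429 = 9 × 7429 = 66861.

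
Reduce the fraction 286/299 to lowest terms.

286 = 2 × 11 × 13
299 = 13 × 23
gcd(286, 299) = 13.
Divide numerator and denominator by 13: 286/299 = 22/23.

22/23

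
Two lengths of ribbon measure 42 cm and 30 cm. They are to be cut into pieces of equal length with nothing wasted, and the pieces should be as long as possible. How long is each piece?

By the Euclidean algorithm:
42 = 1 × 30 + 12
30 = 2 × 12 + 6
12 = 2 × 6 + 0
gcd(42, 30) = 6.

6 cm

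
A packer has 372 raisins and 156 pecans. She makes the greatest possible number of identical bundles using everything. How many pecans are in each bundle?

13

Number of bundles = gcd(372, 156).
372 = 2^2 × 3 × 31
156 = 2^2 × 3 × 13
gcd(372, 156) = 2^2 × 3 = 12.
pecans per bundle = 156 / 12 = 13.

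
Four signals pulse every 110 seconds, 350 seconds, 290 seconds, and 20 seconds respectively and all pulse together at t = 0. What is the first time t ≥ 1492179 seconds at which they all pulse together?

Joint pulses occur at multiples of LCM(110, 350, 290, 20).
110 = 2 × 5 × 11
350 = 2 × 5^2 × 7
290 = 2 × 5 × 29
20 = 2^2 × 5
LCM(110, 350, 290, 20) = 2^2 × 5^2 × 7 × 11 × 29 = 223300.
Smallest multiple of 223300 that is ≥ 1492179: ⌈1492179/223300⌉ × 223300 = 7 × 223300 = 1563100.

1563100 seconds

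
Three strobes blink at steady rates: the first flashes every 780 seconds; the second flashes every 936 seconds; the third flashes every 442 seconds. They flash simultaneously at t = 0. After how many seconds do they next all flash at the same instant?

79560 seconds

The first simultaneous occurrence is after LCM of the individual periods.
780 = 2^2 × 3 × 5 × 13
936 = 2^3 × 3^2 × 13
442 = 2 × 13 × 17
LCM(780, 936, 442) = 2^3 × 3^2 × 5 × 13 × 17 = 79560.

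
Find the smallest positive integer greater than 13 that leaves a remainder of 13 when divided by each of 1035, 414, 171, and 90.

39343

N − 13 must be a common multiple of 1035, 414, 171, and 90.
1035 = 3^2 × 5 × 23
414 = 2 × 3^2 × 23
171 = 3^2 × 19
90 = 2 × 3^2 × 5
LCM(1035, 414, 171, 90) = 2 × 3^2 × 5 × 19 × 23 = 39330.
Smallest N > 13 is LCM + 13 = 39330 + 13 = 39343.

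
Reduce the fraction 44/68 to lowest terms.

44 = 2^2 × 11
68 = 2^2 × 17
gcd(44, 68) = 2^2 = 4.
Divide numerator and denominator by 4: 44/68 = 11/17.

11/17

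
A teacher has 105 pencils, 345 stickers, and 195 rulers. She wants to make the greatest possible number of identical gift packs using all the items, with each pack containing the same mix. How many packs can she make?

15 packs

The pack count must divide each quantity, so the greatest is gcd(105, 345, 195).
105 = 3 × 5 × 7
345 = 3 × 5 × 23
195 = 3 × 5 × 13
gcd(105, 345, 195) = 3 × 5 = 15.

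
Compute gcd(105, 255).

105 = 3 × 5 × 7
255 = 3 × 5 × 17
gcd(105, 255) = 3 × 5 = 15.

15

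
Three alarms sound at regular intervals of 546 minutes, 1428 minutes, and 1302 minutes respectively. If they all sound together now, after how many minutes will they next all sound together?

575484 minutes

They coincide at every common multiple of the periods; the first is the LCM.
546 = 2 × 3 × 7 × 13
1428 = 2^2 × 3 × 7 × 17
1302 = 2 × 3 × 7 × 31
LCM(546, 1428, 1302) = 2^2 × 3 × 7 × 13 × 17 × 31 = 575484.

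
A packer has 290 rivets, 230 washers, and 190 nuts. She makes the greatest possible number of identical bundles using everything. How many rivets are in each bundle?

29

Number of bundles = gcd(290, 230, 190).
290 = 2 × 5 × 29
230 = 2 × 5 × 23
190 = 2 × 5 × 19
gcd(290, 230, 190) = 2 × 5 = 10.
rivets per bundle = 290 / 10 = 29.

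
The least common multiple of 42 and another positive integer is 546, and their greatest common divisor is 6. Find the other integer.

gcd × lcm = product of the two integers, so the other integer is (6 × 546) / 42 = 78.

78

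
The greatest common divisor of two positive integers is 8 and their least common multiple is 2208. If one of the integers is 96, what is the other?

184

For two integers, gcd × lcm = product, so the other is (8 × 2208) / 96 = 17664 / 96 = 184.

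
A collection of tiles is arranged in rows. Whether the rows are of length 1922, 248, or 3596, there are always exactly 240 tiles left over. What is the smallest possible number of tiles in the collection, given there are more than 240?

N − 240 must be a common multiple of 1922, 248, and 3596.
1922 = 2 × 31^2
248 = 2^3 × 31
3596 = 2^2 × 29 × 31
LCM(1922, 248, 3596) = 2^3 × 29 × 31^2 = 222952.
Smallest N > 240 is LCM + 240 = 222952 + 240 = 223192.

223192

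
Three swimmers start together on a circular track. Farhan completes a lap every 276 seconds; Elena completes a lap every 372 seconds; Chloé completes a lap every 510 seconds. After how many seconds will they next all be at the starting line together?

We need the least common multiple of the intervals.
276 = 2^2 × 3 × 23
372 = 2^2 × 3 × 31
510 = 2 × 3 × 5 × 17
LCM(276, 372, 510) = 2^2 × 3 × 5 × 17 × 23 × 31 = 727260.

727260 seconds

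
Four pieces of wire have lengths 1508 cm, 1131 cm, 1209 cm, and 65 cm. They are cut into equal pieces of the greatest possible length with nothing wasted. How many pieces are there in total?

Piece length = gcd(1508, 1131, 1209, 65).
1508 = 2^2 × 13 × 29
1131 = 3 × 13 × 29
1209 = 3 × 13 × 31
65 = 5 × 13
gcd(1508, 1131, 1209, 65) = 13.
Total pieces = 1508/13 + 1131/13 + 1209/13 + 65/13 = 116 + 87 + 93 + 5 = 301.

301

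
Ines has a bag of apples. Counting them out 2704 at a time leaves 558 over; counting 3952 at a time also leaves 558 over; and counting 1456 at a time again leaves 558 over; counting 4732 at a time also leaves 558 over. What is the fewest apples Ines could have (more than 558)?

360190

N − 558 must be a common multiple of 2704, 3952, 1456, and 4732.
2704 = 2^4 × 13^2
3952 = 2^4 × 13 × 19
1456 = 2^4 × 7 × 13
4732 = 2^2 × 7 × 13^2
LCM(2704, 3952, 1456, 4732) = 2^4 × 7 × 13^2 × 19 = 359632.
Smallest N > 558 is LCM + 558 = 359632 + 558 = 360190.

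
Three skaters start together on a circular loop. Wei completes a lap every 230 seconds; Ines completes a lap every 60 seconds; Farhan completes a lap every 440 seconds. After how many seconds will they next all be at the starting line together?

The first simultaneous occurrence is after LCM of the individual periods.
230 = 2 × 5 × 23
60 = 2^2 × 3 × 5
440 = 2^3 × 5 × 11
LCM(230, 60, 440) = 2^3 × 3 × 5 × 11 × 23 = 30360.

30360 seconds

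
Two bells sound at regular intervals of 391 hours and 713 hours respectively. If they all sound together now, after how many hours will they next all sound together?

We need the least common multiple of the intervals.
391 = 17 × 23
713 = 23 × 31
LCM(391, 713) = 17 × 23 × 31 = 12121.

12121 hours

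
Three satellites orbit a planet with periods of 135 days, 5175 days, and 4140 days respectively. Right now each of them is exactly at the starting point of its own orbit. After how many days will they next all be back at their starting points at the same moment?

They coincide at every common multiple of the periods; the first is the LCM.
135 = 3^3 × 5
5175 = 3^2 × 5^2 × 23
4140 = 2^2 × 3^2 × 5 × 23
LCM(135, 5175, 4140) = 2^2 × 3^3 × 5^2 × 23 = 62100.

62100 days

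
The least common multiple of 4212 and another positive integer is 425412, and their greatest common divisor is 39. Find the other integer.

gcd × lcm = product of the two integers, so the other integer is (39 × 425412) / 4212 = 3939.

3939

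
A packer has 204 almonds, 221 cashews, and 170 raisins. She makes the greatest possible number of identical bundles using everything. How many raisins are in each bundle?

Number of bundles = gcd(204, 221, 170).
204 = 2^2 × 3 × 17
221 = 13 × 17
170 = 2 × 5 × 17
gcd(204, 221, 170) = 17.
raisins per bundle = 170 / 17 = 10.

10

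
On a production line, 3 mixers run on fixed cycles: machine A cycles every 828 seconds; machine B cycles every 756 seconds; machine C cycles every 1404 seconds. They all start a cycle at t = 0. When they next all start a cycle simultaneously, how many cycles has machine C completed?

The first common completion time is the LCM of the periods.
828 = 2^2 × 3^2 × 23
756 = 2^2 × 3^3 × 7
1404 = 2^2 × 3^3 × 13
LCM(828, 756, 1404) = 2^2 × 3^3 × 7 × 13 × 23 = 226044.
Cycles for period 1404: 226044 / 1404 = 161.

161 cycles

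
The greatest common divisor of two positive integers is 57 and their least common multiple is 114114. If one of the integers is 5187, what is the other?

For two integers, gcd × lcm = product, so the other is (57 × 114114) / 5187 = 6504498 / 5187 = 1254.

1254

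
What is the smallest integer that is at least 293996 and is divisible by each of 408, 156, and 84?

The integer must be a common multiple of 408, 156, and 84, so a multiple of their LCM.
408 = 2^3 × 3 × 17
156 = 2^2 × 3 × 13
84 = 2^2 × 3 × 7
LCM(408, 156, 84) = 2^3 × 3 × 7 × 13 × 17 = 37128.
Smallest multiple of 37128 that is ≥ 293996: ⌈293996/37128⌉ × 37128 = 8 × 37128 = 297024.

297024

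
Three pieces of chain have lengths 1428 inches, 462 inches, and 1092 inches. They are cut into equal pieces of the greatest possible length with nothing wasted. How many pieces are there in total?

Piece length = gcd(1428, 462, 1092).
1428 = 2^2 × 3 × 7 × 17
462 = 2 × 3 × 7 × 11
1092 = 2^2 × 3 × 7 × 13
gcd(1428, 462, 1092) = 2 × 3 × 7 = 42.
Total pieces = 1428/42 + 462/42 + 1092/42 = 34 + 11 + 26 = 71.

71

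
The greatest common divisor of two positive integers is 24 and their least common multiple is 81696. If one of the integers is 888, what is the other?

For two integers, gcd × lcm = product, so the other is (24 × 81696) / 888 = 1960704 / 888 = 2208.

2208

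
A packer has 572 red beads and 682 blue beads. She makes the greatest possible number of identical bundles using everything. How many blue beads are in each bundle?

Number of bundles = gcd(572, 682).
572 = 2^2 × 11 × 13
682 = 2 × 11 × 31
gcd(572, 682) = 2 × 11 = 22.
blue beads per bundle = 682 / 22 = 31.

31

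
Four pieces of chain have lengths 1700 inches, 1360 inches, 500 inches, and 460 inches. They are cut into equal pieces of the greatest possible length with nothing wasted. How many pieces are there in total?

201

Piece length = gcd(1700, 1360, 500, 460).
1700 = 2^2 × 5^2 × 17
1360 = 2^4 × 5 × 17
500 = 2^2 × 5^3
460 = 2^2 × 5 × 23
gcd(1700, 1360, 500, 460) = 2^2 × 5 = 20.
Total pieces = 1700/20 + 1360/20 + 500/20 + 460/20 = 85 + 68 + 25 + 23 = 201.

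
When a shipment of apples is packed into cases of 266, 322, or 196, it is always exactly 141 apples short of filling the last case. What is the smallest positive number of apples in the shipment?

Being 141 short of a full case of size k means N ≡ −141 (mod k), i.e. N + 141 is a multiple of each size.
266 = 2 × 7 × 19
322 = 2 × 7 × 23
196 = 2^2 × 7^2
LCM(266, 322, 196) = 2^2 × 7^2 × 19 × 23 = 85652.
Smallest positive N is 85652 − 141 = 85511.

85511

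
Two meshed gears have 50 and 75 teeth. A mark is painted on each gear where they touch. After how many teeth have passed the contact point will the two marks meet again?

They coincide at every common multiple of the periods; the first is the LCM.
50 = 2 × 5^2
75 = 3 × 5^2
LCM(50, 75) = 2 × 3 × 5^2 = 150.

150 teeth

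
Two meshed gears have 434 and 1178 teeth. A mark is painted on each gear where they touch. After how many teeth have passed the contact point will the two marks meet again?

They coincide at every common multiple of the periods; the first is the LCM.
434 = 2 × 7 × 31
1178 = 2 × 19 × 31
LCM(434, 1178) = 2 × 7 × 19 × 31 = 8246.

8246 teeth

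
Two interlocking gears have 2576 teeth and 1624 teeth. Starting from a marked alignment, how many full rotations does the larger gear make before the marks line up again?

The first common completion time is the LCM of the periods.
2576 = 2^4 × 7 × 23
1624 = 2^3 × 7 × 29
LCM(2576, 1624) = 2^4 × 7 × 23 × 29 = 74704.
Rotations for period 2576: 74704 / 2576 = 29.

29 rotations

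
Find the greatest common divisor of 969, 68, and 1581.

17

969 = 3 × 17 × 19
68 = 2^2 × 17
1581 = 3 × 17 × 31
gcd(969, 68, 1581) = 17.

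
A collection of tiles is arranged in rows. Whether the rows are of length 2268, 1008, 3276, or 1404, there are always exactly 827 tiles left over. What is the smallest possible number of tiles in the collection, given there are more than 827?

N − 827 must be a common multiple of 2268, 1008, 3276, and 1404.
2268 = 2^2 × 3^4 × 7
1008 = 2^4 × 3^2 × 7
3276 = 2^2 × 3^2 × 7 × 13
1404 = 2^2 × 3^3 × 13
LCM(2268, 1008, 3276, 1404) = 2^4 × 3^4 × 7 × 13 = 117936.
Smallest N > 827 is LCM + 827 = 117936 + 827 = 118763.

118763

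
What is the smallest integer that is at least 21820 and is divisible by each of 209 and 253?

24035

The integer must be a common multiple of 209 and 253, so a multiple of their LCM.
209 = 11 × 19
253 = 11 × 23
LCM(209, 253) = 11 × 19 × 23 = 4807.
Smallest multiple of 4807 that is ≥ 21820: ⌈21820/4807⌉ × 4807 = 5 × 4807 = 24035.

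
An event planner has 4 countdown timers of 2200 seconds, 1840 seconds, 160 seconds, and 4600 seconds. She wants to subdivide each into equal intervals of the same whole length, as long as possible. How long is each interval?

40 seconds

The interval must divide each timer length; the longest such is the gcd.
2200 = 2^3 × 5^2 × 11
1840 = 2^4 × 5 × 23
160 = 2^5 × 5
4600 = 2^3 × 5^2 × 23
gcd(2200, 1840, 160, 4600) = 2^3 × 5 = 40.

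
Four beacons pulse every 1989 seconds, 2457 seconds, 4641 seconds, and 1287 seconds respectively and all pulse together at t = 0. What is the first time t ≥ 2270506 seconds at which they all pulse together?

2297295 seconds

Joint pulses occur at multiples of LCM(1989, 2457, 4641, 1287).
1989 = 3^2 × 13 × 17
2457 = 3^3 × 7 × 13
4641 = 3 × 7 × 13 × 17
1287 = 3^2 × 11 × 13
LCM(1989, 2457, 4641, 1287) = 3^3 × 7 × 11 × 13 × 17 = 459459.
Smallest multiple of 459459 that is ≥ 2270506: ⌈2270506/459459⌉ × 459459 = 5 × 459459 = 2297295.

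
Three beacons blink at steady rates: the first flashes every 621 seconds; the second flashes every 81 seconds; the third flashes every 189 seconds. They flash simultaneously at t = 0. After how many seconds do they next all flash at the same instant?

We need the least common multiple of the intervals.
621 = 3^3 × 23
81 = 3^4
189 = 3^3 × 7
LCM(621, 81, 189) = 3^4 × 7 × 23 = 13041.

13041 seconds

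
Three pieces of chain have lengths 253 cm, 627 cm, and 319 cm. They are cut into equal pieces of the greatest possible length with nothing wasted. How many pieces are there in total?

109

Piece length = gcd(253, 627, 319).
253 = 11 × 23
627 = 3 × 11 × 19
319 = 11 × 29
gcd(253, 627, 319) = 11.
Total pieces = 253/11 + 627/11 + 319/11 = 23 + 57 + 29 = 109.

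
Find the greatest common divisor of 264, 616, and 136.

264 = 2^3 × 3 × 11
616 = 2^3 × 7 × 11
136 = 2^3 × 17
gcd(264, 616, 136) = 2^3 = 8.

8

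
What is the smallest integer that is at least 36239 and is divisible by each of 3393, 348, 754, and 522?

The integer must be a common multiple of 3393, 348, 754, and 522, so a multiple of their LCM.
3393 = 3^2 × 13 × 29
348 = 2^2 × 3 × 29
754 = 2 × 13 × 29
522 = 2 × 3^2 × 29
LCM(3393, 348, 754, 522) = 2^2 × 3^2 × 13 × 29 = 13572.
Smallest multiple of 13572 that is ≥ 36239: ⌈36239/13572⌉ × 13572 = 3 × 13572 = 40716.

40716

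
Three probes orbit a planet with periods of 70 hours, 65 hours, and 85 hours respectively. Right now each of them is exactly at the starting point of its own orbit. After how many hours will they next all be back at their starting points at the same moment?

15470 hours

The first simultaneous occurrence is after LCM of the individual periods.
70 = 2 × 5 × 7
65 = 5 × 13
85 = 5 × 17
LCM(70, 65, 85) = 2 × 5 × 7 × 13 × 17 = 15470.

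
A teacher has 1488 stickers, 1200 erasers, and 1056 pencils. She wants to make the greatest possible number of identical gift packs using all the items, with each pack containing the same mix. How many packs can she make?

The pack count must divide each quantity, so the greatest is gcd(1488, 1200, 1056).
1488 = 2^4 × 3 × 31
1200 = 2^4 × 3 × 5^2
1056 = 2^5 × 3 × 11
gcd(1488, 1200, 1056) = 2^4 × 3 = 48.

48 packs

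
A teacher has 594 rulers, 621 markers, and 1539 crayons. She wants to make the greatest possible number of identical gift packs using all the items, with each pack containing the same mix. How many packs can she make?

27 packs

The pack count must divide each quantity, so the greatest is gcd(594, 621, 1539).
594 = 2 × 3^3 × 11
621 = 3^3 × 23
1539 = 3^4 × 19
gcd(594, 621, 1539) = 3^3 = 27.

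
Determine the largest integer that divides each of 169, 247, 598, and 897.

169 = 13^2
247 = 13 × 19
598 = 2 × 13 × 23
897 = 3 × 13 × 23
gcd(169, 247, 598, 897) = 13.

13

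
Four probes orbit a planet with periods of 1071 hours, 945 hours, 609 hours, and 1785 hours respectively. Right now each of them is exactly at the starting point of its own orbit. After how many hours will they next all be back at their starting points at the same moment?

465885 hours

We need the least common multiple of the intervals.
1071 = 3^2 × 7 × 17
945 = 3^3 × 5 × 7
609 = 3 × 7 × 29
1785 = 3 × 5 × 7 × 17
LCM(1071, 945, 609, 1785) = 3^3 × 5 × 7 × 17 × 29 = 465885.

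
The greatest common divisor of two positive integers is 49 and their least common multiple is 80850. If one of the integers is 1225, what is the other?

3234

For two integers, gcd × lcm = product, so the other is (49 × 80850) / 1225 = 3961650 / 1225 = 3234.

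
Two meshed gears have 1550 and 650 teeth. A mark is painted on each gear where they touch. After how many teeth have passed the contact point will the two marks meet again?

20150 teeth

The first simultaneous occurrence is after LCM of the individual periods.
1550 = 2 × 5^2 × 31
650 = 2 × 5^2 × 13
LCM(1550, 650) = 2 × 5^2 × 13 × 31 = 20150.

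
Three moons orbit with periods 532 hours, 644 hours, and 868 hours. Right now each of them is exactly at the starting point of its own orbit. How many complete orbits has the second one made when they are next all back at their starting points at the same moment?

The first common completion time is the LCM of the periods.
532 = 2^2 × 7 × 19
644 = 2^2 × 7 × 23
868 = 2^2 × 7 × 31
LCM(532, 644, 868) = 2^2 × 7 × 19 × 23 × 31 = 379316.
Orbits for period 644: 379316 / 644 = 589.

589 orbits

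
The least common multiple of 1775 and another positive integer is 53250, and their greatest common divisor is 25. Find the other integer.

750

gcd × lcm = product of the two integers, so the other integer is (25 × 53250) / 1775 = 750.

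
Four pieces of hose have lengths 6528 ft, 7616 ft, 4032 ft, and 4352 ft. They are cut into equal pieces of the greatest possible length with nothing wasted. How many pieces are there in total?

352

Piece length = gcd(6528, 7616, 4032, 4352).
6528 = 2^7 × 3 × 17
7616 = 2^6 × 7 × 17
4032 = 2^6 × 3^2 × 7
4352 = 2^8 × 17
gcd(6528, 7616, 4032, 4352) = 2^6 = 64.
Total pieces = 6528/64 + 7616/64 + 4032/64 + 4352/64 = 102 + 119 + 63 + 68 = 352.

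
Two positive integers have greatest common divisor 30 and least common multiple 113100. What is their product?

For any two positive integers, gcd × lcm = product = 30 × 113100 = 3393000.

3393000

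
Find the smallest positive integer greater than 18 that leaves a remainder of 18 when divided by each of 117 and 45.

N − 18 must be a common multiple of 117 and 45.
117 = 3^2 × 13
45 = 3^2 × 5
LCM(117, 45) = 3^2 × 5 × 13 = 585.
Smallest N > 18 is LCM + 18 = 585 + 18 = 603.

603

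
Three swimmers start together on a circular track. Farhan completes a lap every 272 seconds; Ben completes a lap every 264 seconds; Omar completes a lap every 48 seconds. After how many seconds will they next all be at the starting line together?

8976 seconds

The first simultaneous occurrence is after LCM of the individual periods.
272 = 2^4 × 17
264 = 2^3 × 3 × 11
48 = 2^4 × 3
LCM(272, 264, 48) = 2^4 × 3 × 11 × 17 = 8976.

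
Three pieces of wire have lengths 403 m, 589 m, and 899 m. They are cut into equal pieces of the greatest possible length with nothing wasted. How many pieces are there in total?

Piece length = gcd(403, 589, 899).
403 = 13 × 31
589 = 19 × 31
899 = 29 × 31
gcd(403, 589, 899) = 31.
Total pieces = 403/31 + 589/31 + 899/31 = 13 + 19 + 29 = 61.

61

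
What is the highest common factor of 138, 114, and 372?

138 = 2 × 3 × 23
114 = 2 × 3 × 19
372 = 2^2 × 3 × 31
gcd(138, 114, 372) = 2 × 3 = 6.

6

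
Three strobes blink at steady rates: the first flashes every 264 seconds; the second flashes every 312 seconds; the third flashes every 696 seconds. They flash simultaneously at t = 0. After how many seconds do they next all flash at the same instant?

99528 seconds

The first simultaneous occurrence is after LCM of the individual periods.
264 = 2^3 × 3 × 11
312 = 2^3 × 3 × 13
696 = 2^3 × 3 × 29
LCM(264, 312, 696) = 2^3 × 3 × 11 × 13 × 29 = 99528.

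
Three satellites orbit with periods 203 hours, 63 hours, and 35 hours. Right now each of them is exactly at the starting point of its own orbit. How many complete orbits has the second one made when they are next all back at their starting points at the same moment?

145 orbits

All finish a whole number of cycles simultaneously at t = LCM of the periods.
203 = 7 × 29
63 = 3^2 × 7
35 = 5 × 7
LCM(203, 63, 35) = 3^2 × 5 × 7 × 29 = 9135.
Orbits for period 63: 9135 / 63 = 145.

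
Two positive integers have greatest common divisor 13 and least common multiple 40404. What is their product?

525252

For any two positive integers, gcd × lcm = product = 13 × 40404 = 525252.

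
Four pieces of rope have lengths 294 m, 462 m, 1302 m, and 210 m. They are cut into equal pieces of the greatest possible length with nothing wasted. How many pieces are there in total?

Piece length = gcd(294, 462, 1302, 210).
294 = 2 × 3 × 7^2
462 = 2 × 3 × 7 × 11
1302 = 2 × 3 × 7 × 31
210 = 2 × 3 × 5 × 7
gcd(294, 462, 1302, 210) = 2 × 3 × 7 = 42.
Total pieces = 294/42 + 462/42 + 1302/42 + 210/42 = 7 + 11 + 31 + 5 = 54.

54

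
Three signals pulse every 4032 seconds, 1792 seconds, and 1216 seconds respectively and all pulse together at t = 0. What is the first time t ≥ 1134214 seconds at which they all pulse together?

Joint pulses occur at multiples of LCM(4032, 1792, 1216).
4032 = 2^6 × 3^2 × 7
1792 = 2^8 × 7
1216 = 2^6 × 19
LCM(4032, 1792, 1216) = 2^8 × 3^2 × 7 × 19 = 306432.
Smallest multiple of 306432 that is ≥ 1134214: ⌈1134214/306432⌉ × 306432 = 4 × 306432 = 1225728.

1225728 seconds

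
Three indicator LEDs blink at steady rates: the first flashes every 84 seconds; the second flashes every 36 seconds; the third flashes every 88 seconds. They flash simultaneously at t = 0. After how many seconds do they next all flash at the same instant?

The first simultaneous occurrence is after LCM of the individual periods.
84 = 2^2 × 3 × 7
36 = 2^2 × 3^2
88 = 2^3 × 11
LCM(84, 36, 88) = 2^3 × 3^2 × 7 × 11 = 5544.

5544 seconds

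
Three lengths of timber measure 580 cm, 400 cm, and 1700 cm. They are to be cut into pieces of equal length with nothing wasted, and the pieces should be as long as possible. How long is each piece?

20 cm

The greatest length dividing all of 580, 400, and 1700 is their gcd.
580 = 2^2 × 5 × 29
400 = 2^4 × 5^2
1700 = 2^2 × 5^2 × 17
gcd(580, 400, 1700) = 2^2 × 5 = 20.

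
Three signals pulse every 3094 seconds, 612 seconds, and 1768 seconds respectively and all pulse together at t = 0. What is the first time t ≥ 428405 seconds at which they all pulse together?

445536 seconds

Joint pulses occur at multiples of LCM(3094, 612, 1768).
3094 = 2 × 7 × 13 × 17
612 = 2^2 × 3^2 × 17
1768 = 2^3 × 13 × 17
LCM(3094, 612, 1768) = 2^3 × 3^2 × 7 × 13 × 17 = 111384.
Smallest multiple of 111384 that is ≥ 428405: ⌈428405/111384⌉ × 111384 = 4 × 111384 = 445536.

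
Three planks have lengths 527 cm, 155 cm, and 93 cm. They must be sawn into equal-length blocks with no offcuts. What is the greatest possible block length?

This is the greatest common divisor of 527, 155, and 93.
527 = 17 × 31
155 = 5 × 31
93 = 3 × 31
gcd(527, 155, 93) = 31.

31 cm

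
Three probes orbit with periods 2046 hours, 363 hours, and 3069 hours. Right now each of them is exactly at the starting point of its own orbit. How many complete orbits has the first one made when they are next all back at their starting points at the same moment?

The first common completion time is the LCM of the periods.
2046 = 2 × 3 × 11 × 31
363 = 3 × 11^2
3069 = 3^2 × 11 × 31
LCM(2046, 363, 3069) = 2 × 3^2 × 11^2 × 31 = 67518.
Orbits for period 2046: 67518 / 2046 = 33.

33 orbits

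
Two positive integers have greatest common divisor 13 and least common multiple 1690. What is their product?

For any two positive integers, gcd × lcm = product = 13 × 1690 = 21970.

21970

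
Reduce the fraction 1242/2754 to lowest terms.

23/51

1242 = 2 × 3^3 × 23
2754 = 2 × 3^4 × 17
gcd(1242, 2754) = 2 × 3^3 = 54.
Divide numerator and denominator by 54: 1242/2754 = 23/51.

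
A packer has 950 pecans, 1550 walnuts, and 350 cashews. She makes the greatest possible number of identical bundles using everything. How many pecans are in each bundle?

19

Number of bundles = gcd(950, 1550, 350).
950 = 2 × 5^2 × 19
1550 = 2 × 5^2 × 31
350 = 2 × 5^2 × 7
gcd(950, 1550, 350) = 2 × 5^2 = 50.
pecans per bundle = 950 / 50 = 19.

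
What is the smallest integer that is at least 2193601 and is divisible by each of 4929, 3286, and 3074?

2287056

The integer must be a common multiple of 4929, 3286, and 3074, so a multiple of their LCM.
4929 = 3 × 31 × 53
3286 = 2 × 31 × 53
3074 = 2 × 29 × 53
LCM(4929, 3286, 3074) = 2 × 3 × 29 × 31 × 53 = 285882.
Smallest multiple of 285882 that is ≥ 2193601: ⌈2193601/285882⌉ × 285882 = 8 × 285882 = 2287056.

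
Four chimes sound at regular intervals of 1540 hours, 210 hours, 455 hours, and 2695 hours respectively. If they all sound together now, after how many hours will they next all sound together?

They coincide at every common multiple of the periods; the first is the LCM.
1540 = 2^2 × 5 × 7 × 11
210 = 2 × 3 × 5 × 7
455 = 5 × 7 × 13
2695 = 5 × 7^2 × 11
LCM(1540, 210, 455, 2695) = 2^2 × 3 × 5 × 7^2 × 11 × 13 = 420420.

420420 hours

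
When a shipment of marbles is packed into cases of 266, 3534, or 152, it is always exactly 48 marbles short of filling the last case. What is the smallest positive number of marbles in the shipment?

98904

Being 48 short of a full case of size k means N ≡ −48 (mod k), i.e. N + 48 is a multiple of each size.
266 = 2 × 7 × 19
3534 = 2 × 3 × 19 × 31
152 = 2^3 × 19
LCM(266, 3534, 152) = 2^3 × 3 × 7 × 19 × 31 = 98952.
Smallest positive N is 98952 − 48 = 98904.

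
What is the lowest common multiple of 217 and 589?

217 = 7 × 31
589 = 19 × 31
LCM(217, 589) = 7 × 19 × 31 = 4123.

4123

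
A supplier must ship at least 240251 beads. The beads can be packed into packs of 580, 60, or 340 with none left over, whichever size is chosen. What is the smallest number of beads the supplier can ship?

266220

The number of beads must be a common multiple of 580, 60, and 340, so a multiple of their LCM.
580 = 2^2 × 5 × 29
60 = 2^2 × 3 × 5
340 = 2^2 × 5 × 17
LCM(580, 60, 340) = 2^2 × 3 × 5 × 17 × 29 = 29580.
Smallest multiple of 29580 that is ≥ 240251: ⌈240251/29580⌉ × 29580 = 9 × 29580 = 266220.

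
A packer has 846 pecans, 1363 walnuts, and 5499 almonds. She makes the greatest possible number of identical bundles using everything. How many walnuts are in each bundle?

29

Number of bundles = gcd(846, 1363, 5499).
846 = 2 × 3^2 × 47
1363 = 29 × 47
5499 = 3^2 × 13 × 47
gcd(846, 1363, 5499) = 47.
walnuts per bundle = 1363 / 47 = 29.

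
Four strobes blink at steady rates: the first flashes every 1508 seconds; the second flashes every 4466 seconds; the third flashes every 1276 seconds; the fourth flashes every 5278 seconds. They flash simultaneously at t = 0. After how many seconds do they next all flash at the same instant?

We need the least common multiple of the intervals.
1508 = 2^2 × 13 × 29
4466 = 2 × 7 × 11 × 29
1276 = 2^2 × 11 × 29
5278 = 2 × 7 × 13 × 29
LCM(1508, 4466, 1276, 5278) = 2^2 × 7 × 11 × 13 × 29 = 116116.

116116 seconds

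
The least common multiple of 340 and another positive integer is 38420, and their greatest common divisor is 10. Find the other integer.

gcd × lcm = product of the two integers, so the other integer is (10 × 38420) / 340 = 1130.

1130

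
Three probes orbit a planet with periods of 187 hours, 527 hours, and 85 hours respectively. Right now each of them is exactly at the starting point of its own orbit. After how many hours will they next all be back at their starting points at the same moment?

28985 hours

We need the least common multiple of the intervals.
187 = 11 × 17
527 = 17 × 31
85 = 5 × 17
LCM(187, 527, 85) = 5 × 11 × 17 × 31 = 28985.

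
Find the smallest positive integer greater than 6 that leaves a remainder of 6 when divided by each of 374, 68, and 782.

17210

N − 6 must be a common multiple of 374, 68, and 782.
374 = 2 × 11 × 17
68 = 2^2 × 17
782 = 2 × 17 × 23
LCM(374, 68, 782) = 2^2 × 11 × 17 × 23 = 17204.
Smallest N > 6 is LCM + 6 = 17204 + 6 = 17210.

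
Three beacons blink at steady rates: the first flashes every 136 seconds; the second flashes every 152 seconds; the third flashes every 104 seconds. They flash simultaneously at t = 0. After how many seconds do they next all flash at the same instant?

33592 seconds

The first simultaneous occurrence is after LCM of the individual periods.
136 = 2^3 × 17
152 = 2^3 × 19
104 = 2^3 × 13
LCM(136, 152, 104) = 2^3 × 13 × 17 × 19 = 33592.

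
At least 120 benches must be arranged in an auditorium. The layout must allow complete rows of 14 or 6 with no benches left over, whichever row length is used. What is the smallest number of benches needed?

126

The number of benches must be a common multiple of 14 and 6, so a multiple of their LCM.
14 = 2 × 7
6 = 2 × 3
LCM(14, 6) = 2 × 3 × 7 = 42.
Smallest multiple of 42 that is ≥ 120: ⌈120/42⌉ × 42 = 3 × 42 = 126.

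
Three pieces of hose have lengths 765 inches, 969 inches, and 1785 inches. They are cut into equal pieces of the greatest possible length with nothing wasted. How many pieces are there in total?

69

Piece length = gcd(765, 969, 1785).
765 = 3^2 × 5 × 17
969 = 3 × 17 × 19
1785 = 3 × 5 × 7 × 17
gcd(765, 969, 1785) = 3 × 17 = 51.
Total pieces = 765/51 + 969/51 + 1785/51 = 15 + 19 + 35 = 69.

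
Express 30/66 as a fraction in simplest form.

5/11

30 = 2 × 3 × 5
66 = 2 × 3 × 11
gcd(30, 66) = 2 × 3 = 6.
Divide numerator and denominator by 6: 30/66 = 5/11.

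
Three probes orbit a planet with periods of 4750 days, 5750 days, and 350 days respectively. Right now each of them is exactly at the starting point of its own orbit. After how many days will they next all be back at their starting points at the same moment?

764750 days

We need the least common multiple of the intervals.
4750 = 2 × 5^3 × 19
5750 = 2 × 5^3 × 23
350 = 2 × 5^2 × 7
LCM(4750, 5750, 350) = 2 × 5^3 × 7 × 19 × 23 = 764750.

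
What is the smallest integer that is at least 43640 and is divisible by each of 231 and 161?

The integer must be a common multiple of 231 and 161, so a multiple of their LCM.
231 = 3 × 7 × 11
161 = 7 × 23
LCM(231, 161) = 3 × 7 × 11 × 23 = 5313.
Smallest multiple of 5313 that is ≥ 43640: ⌈43640/5313⌉ × 5313 = 9 × 5313 = 47817.

47817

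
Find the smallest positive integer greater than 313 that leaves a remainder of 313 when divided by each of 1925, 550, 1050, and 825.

N − 313 must be a common multiple of 1925, 550, 1050, and 825.
1925 = 5^2 × 7 × 11
550 = 2 × 5^2 × 11
1050 = 2 × 3 × 5^2 × 7
825 = 3 × 5^2 × 11
LCM(1925, 550, 1050, 825) = 2 × 3 × 5^2 × 7 × 11 = 11550.
Smallest N > 313 is LCM + 313 = 11550 + 313 = 11863.

11863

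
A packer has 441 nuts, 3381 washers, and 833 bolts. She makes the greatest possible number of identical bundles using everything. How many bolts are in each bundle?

17

Number of bundles = gcd(441, 3381, 833).
441 = 3^2 × 7^2
3381 = 3 × 7^2 × 23
833 = 7^2 × 17
gcd(441, 3381, 833) = 7^2 = 49.
bolts per bundle = 833 / 49 = 17.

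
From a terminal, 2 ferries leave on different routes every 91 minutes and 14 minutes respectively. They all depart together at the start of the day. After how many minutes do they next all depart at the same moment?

182 minutes

They coincide at every common multiple of the periods; the first is the LCM.
91 = 7 × 13
14 = 2 × 7
LCM(91, 14) = 2 × 7 × 13 = 182.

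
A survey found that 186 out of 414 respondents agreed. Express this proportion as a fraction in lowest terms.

186 = 2 × 3 × 31
414 = 2 × 3^2 × 23
gcd(186, 414) = 2 × 3 = 6.
Divide numerator and denominator by 6: 186/414 = 31/69.

31/69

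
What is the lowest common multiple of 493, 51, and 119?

10353

493 = 17 × 29
51 = 3 × 17
119 = 7 × 17
LCM(493, 51, 119) = 3 × 7 × 17 × 29 = 10353.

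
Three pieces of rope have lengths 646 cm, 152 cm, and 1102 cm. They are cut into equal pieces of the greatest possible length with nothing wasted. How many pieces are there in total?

Piece length = gcd(646, 152, 1102).
646 = 2 × 17 × 19
152 = 2^3 × 19
1102 = 2 × 19 × 29
gcd(646, 152, 1102) = 2 × 19 = 38.
Total pieces = 646/38 + 152/38 + 1102/38 = 17 + 4 + 29 = 50.

50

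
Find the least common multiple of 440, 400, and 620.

136400

440 = 2^3 × 5 × 11
400 = 2^4 × 5^2
620 = 2^2 × 5 × 31
LCM(440, 400, 620) = 2^4 × 5^2 × 11 × 31 = 136400.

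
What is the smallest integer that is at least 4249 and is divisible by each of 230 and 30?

The integer must be a common multiple of 230 and 30, so a multiple of their LCM.
230 = 2 × 5 × 23
30 = 2 × 3 × 5
LCM(230, 30) = 2 × 3 × 5 × 23 = 690.
Smallest multiple of 690 that is ≥ 4249: ⌈4249/690⌉ × 690 = 7 × 690 = 4830.

4830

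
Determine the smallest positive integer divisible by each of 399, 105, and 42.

3990

399 = 3 × 7 × 19
105 = 3 × 5 × 7
42 = 2 × 3 × 7
LCM(399, 105, 42) = 2 × 3 × 5 × 7 × 19 = 3990.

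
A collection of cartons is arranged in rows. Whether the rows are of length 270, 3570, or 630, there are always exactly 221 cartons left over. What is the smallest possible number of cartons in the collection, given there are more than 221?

32351

N − 221 must be a common multiple of 270, 3570, and 630.
270 = 2 × 3^3 × 5
3570 = 2 × 3 × 5 × 7 × 17
630 = 2 × 3^2 × 5 × 7
LCM(270, 3570, 630) = 2 × 3^3 × 5 × 7 × 17 = 32130.
Smallest N > 221 is LCM + 221 = 32130 + 221 = 32351.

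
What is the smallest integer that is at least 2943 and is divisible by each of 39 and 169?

The integer must be a common multiple of 39 and 169, so a multiple of their LCM.
39 = 3 × 13
169 = 13^2
LCM(39, 169) = 3 × 13^2 = 507.
Smallest multiple of 507 that is ≥ 2943: ⌈2943/507⌉ × 507 = 6 × 507 = 3042.

3042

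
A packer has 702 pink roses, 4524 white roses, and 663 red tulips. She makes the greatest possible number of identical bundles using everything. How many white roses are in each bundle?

116

Number of bundles = gcd(702, 4524, 663).
702 = 2 × 3^3 × 13
4524 = 2^2 × 3 × 13 × 29
663 = 3 × 13 × 17
gcd(702, 4524, 663) = 3 × 13 = 39.
white roses per bundle = 4524 / 39 = 116.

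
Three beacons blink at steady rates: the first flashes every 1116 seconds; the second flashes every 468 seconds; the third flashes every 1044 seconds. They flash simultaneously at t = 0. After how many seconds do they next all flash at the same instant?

They coincide at every common multiple of the periods; the first is the LCM.
1116 = 2^2 × 3^2 × 31
468 = 2^2 × 3^2 × 13
1044 = 2^2 × 3^2 × 29
LCM(1116, 468, 1044) = 2^2 × 3^2 × 13 × 29 × 31 = 420732.

420732 seconds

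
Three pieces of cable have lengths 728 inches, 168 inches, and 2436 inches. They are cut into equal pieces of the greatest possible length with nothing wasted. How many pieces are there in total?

119

Piece length = gcd(728, 168, 2436).
728 = 2^3 × 7 × 13
168 = 2^3 × 3 × 7
2436 = 2^2 × 3 × 7 × 29
gcd(728, 168, 2436) = 2^2 × 7 = 28.
Total pieces = 728/28 + 168/28 + 2436/28 = 26 + 6 + 87 = 119.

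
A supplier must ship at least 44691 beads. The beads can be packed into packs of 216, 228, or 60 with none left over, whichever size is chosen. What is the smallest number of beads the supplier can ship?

The number of beads must be a common multiple of 216, 228, and 60, so a multiple of their LCM.
216 = 2^3 × 3^3
228 = 2^2 × 3 × 19
60 = 2^2 × 3 × 5
LCM(216, 228, 60) = 2^3 × 3^3 × 5 × 19 = 20520.
Smallest multiple of 20520 that is ≥ 44691: ⌈44691/20520⌉ × 20520 = 3 × 20520 = 61560.

61560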